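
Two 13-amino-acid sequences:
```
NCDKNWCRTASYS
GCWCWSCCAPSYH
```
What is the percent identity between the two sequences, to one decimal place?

30.8%

9 positions differ (1, 3, 4, 5, 6, 8, 9, 10, 13), so 4 of 13 match: 4/13 = 30.77%.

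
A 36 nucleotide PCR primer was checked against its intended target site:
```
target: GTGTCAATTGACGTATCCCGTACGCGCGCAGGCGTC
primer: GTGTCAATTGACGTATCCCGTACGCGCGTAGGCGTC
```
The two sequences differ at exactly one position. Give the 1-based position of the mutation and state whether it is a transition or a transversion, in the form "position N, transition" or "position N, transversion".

Position 29 changes C→T. C is a pyrimidine and T is a pyrimidine, so this is a transition.

position 29, transition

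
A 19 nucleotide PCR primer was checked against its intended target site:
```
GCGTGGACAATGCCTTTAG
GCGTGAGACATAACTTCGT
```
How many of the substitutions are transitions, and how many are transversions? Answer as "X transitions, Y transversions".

5 transitions, 4 transversions

Transitions (purine↔purine or pyrimidine↔pyrimidine): 6 G→A, 7 A→G, 12 G→A, 17 T→C, 18 A→G.
Transversions (purine↔pyrimidine): 8 C→A, 9 A→C, 13 C→A, 19 G→T.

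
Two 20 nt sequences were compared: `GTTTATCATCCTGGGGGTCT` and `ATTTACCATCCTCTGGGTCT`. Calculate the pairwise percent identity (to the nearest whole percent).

Mismatches at positions 1, 6, 13, 14 (1-based): 4 of 20.
Identical positions: 16/20 = 80% → 80%.

80%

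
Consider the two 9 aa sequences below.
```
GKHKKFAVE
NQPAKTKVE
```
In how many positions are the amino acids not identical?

6

The sequences differ at positions 1, 2, 3, 4, 6, 7 (1-based) — 6 in total.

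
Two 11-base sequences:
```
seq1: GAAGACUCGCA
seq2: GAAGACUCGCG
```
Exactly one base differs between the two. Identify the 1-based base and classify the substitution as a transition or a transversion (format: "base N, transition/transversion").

base 11, transition

Base 11 changes A→G. A is a purine and G is a purine, so this is a transition.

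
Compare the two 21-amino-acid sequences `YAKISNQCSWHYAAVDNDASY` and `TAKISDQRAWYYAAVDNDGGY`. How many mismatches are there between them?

The sequences differ at positions 1, 6, 8, 9, 11, 19, 20 (1-based) — 7 in total.

7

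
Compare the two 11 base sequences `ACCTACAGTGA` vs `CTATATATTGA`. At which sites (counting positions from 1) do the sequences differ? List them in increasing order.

1, 2, 3, 6, 8

Scanning 1-based: 1: A/C; 2: C/T; 3: C/A; 6: C/T; 8: G/T.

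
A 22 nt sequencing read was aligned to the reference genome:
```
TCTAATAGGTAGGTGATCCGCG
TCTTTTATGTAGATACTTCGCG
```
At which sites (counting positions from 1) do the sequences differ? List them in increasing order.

4, 5, 8, 13, 15, 16, 18

Scanning 1-based: 4: A/T; 5: A/T; 8: G/T; 13: G/A; 15: G/A; 16: A/C; 18: C/T.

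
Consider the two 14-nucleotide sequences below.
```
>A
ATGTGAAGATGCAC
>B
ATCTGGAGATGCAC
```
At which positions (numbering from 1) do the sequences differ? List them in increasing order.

3, 6

Differences at position 3 (G→C), position 6 (A→G).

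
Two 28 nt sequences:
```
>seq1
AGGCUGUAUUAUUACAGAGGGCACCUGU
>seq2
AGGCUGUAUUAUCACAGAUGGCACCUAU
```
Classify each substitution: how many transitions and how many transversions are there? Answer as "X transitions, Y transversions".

Transitions (purine↔purine or pyrimidine↔pyrimidine): 13 U→C, 27 G→A.
Transversions (purine↔pyrimidine): 19 G→U.

2 transitions, 1 transversion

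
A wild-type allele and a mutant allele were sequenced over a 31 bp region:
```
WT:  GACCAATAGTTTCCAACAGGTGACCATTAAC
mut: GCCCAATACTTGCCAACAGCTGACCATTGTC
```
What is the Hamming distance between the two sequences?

6

The sequences differ at positions 2, 9, 12, 20, 29, 30 (1-based) — 6 in total.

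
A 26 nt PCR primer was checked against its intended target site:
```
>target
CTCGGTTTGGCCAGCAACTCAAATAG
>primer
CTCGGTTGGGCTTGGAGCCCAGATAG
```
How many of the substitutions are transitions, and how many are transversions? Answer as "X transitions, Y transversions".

4 transitions, 3 transversions

Mismatches (1-based):
position 8: T→G (pyrimidine→purine, transversion)
position 12: C→T (pyrimidine→pyrimidine, transition)
position 13: A→T (purine→pyrimidine, transversion)
position 15: C→G (pyrimidine→purine, transversion)
position 17: A→G (purine→purine, transition)
position 19: T→C (pyrimidine→pyrimidine, transition)
position 22: A→G (purine→purine, transition)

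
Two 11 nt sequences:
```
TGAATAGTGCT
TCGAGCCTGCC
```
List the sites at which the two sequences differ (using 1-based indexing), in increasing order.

2, 3, 5, 6, 7, 11

Scanning 1-based: 2: G/C; 3: A/G; 5: T/G; 6: A/C; 7: G/C; 11: T/C.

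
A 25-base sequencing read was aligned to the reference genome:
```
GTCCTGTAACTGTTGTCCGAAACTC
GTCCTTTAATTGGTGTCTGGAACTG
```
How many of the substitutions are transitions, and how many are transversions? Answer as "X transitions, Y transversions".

3 transitions, 3 transversions

Mismatches (1-based):
site 6: G→T (purine→pyrimidine, transversion)
site 10: C→T (pyrimidine→pyrimidine, transition)
site 13: T→G (pyrimidine→purine, transversion)
site 18: C→T (pyrimidine→pyrimidine, transition)
site 20: A→G (purine→purine, transition)
site 25: C→G (pyrimidine→purine, transversion)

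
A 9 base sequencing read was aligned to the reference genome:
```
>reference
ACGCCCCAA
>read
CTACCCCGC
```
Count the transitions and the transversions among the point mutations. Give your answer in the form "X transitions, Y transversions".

3 transitions, 2 transversions

Mismatches (1-based):
position 1: A→C (purine→pyrimidine, transversion)
position 2: C→T (pyrimidine→pyrimidine, transition)
position 3: G→A (purine→purine, transition)
position 8: A→G (purine→purine, transition)
position 9: A→C (purine→pyrimidine, transversion)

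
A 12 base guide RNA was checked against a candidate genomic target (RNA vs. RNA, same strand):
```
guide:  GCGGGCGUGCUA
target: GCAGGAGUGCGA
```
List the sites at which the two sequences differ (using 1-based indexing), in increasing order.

3, 6, 11

Scanning 1-based: 3: G/A; 6: C/A; 11: U/G.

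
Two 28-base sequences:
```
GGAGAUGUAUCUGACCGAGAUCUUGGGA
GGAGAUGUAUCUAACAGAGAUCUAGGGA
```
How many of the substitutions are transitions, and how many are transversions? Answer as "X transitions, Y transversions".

1 transition, 2 transversions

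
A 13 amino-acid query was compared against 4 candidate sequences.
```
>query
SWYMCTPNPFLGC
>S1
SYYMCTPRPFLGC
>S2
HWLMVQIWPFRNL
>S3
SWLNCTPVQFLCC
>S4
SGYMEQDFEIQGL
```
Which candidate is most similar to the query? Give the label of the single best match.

S1 differs at 2 positions; S2 differs at 9 positions; S3 differs at 5 positions; S4 differs at 9 positions. The closest is S1.

S1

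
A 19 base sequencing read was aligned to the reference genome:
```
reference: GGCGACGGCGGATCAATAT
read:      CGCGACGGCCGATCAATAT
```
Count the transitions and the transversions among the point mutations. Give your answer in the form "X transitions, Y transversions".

Mismatches (1-based):
position 1: G→C (purine→pyrimidine, transversion)
position 10: G→C (purine→pyrimidine, transversion)

0 transitions, 2 transversions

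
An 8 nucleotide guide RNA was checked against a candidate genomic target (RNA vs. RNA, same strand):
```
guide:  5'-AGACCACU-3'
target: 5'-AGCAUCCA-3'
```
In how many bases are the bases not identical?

5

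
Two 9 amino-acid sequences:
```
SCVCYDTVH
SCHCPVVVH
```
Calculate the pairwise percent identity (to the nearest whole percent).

4 positions differ (3, 5, 6, 7), so 5 of 9 match: 5/9 = 55.56%.

56%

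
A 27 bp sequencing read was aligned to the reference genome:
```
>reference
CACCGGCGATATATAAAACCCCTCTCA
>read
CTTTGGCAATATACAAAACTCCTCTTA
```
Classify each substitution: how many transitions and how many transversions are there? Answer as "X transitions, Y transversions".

6 transitions, 1 transversion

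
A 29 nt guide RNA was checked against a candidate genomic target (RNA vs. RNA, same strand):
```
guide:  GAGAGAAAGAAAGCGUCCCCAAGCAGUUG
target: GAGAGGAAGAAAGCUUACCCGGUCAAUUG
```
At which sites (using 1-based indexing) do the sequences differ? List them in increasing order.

6, 15, 17, 21, 22, 23, 26

Differences at site 6 (A→G), site 15 (G→U), site 17 (C→A), site 21 (A→G), site 22 (A→G), site 23 (G→U), site 26 (G→A).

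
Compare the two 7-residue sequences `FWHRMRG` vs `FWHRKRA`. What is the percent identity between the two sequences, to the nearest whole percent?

2 positions differ (5, 7), so 5 of 7 match: 5/7 = 71.43%.

71%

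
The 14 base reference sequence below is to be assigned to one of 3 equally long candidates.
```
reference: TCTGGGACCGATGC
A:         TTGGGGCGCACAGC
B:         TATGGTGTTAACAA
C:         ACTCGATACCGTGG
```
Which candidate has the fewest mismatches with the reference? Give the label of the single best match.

A differs at 7 bases; B differs at 9 bases; C differs at 8 bases. The closest is A.

A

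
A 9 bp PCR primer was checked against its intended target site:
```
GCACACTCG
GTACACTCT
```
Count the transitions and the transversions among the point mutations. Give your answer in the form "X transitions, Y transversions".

1 transition, 1 transversion

Transitions (purine↔purine or pyrimidine↔pyrimidine): 2 C→T.
Transversions (purine↔pyrimidine): 9 G→T.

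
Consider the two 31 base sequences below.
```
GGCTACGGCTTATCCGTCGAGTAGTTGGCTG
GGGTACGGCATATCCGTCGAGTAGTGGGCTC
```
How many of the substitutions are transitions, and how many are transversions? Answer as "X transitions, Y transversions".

0 transitions, 4 transversions

Mismatches (1-based):
base 3: C→G (pyrimidine→purine, transversion)
base 10: T→A (pyrimidine→purine, transversion)
base 26: T→G (pyrimidine→purine, transversion)
base 31: G→C (purine→pyrimidine, transversion)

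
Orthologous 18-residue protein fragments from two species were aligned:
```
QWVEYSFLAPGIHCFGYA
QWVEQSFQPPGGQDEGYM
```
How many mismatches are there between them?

Comparing position by position, 8 positions differ: 5 (Y/Q), 8 (L/Q), 9 (A/P), 12 (I/G), 13 (H/Q), 14 (C/D), 15 (F/E), 18 (A/M).

8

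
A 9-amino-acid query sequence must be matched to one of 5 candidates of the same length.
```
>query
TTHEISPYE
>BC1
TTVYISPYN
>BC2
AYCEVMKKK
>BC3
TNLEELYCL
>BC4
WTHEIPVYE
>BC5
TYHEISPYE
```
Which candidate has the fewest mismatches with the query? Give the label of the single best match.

Hamming distances to query — BC1: 3; BC2: 8; BC3: 7; BC4: 3; BC5: 1.
Smallest is BC5 with 1 mismatch.

BC5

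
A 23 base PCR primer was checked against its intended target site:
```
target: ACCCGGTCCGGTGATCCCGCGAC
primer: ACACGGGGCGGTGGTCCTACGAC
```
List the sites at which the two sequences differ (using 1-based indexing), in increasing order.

Scanning 1-based: 3: C/A; 7: T/G; 8: C/G; 14: A/G; 18: C/T; 19: G/A.

3, 7, 8, 14, 18, 19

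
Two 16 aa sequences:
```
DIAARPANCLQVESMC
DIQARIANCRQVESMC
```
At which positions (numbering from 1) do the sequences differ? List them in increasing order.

3, 6, 10

Differences at position 3 (A→Q), position 6 (P→I), position 10 (L→R).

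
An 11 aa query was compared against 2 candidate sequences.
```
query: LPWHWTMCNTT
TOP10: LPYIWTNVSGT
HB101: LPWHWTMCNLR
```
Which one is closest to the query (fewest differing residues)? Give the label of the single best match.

TOP10 differs at 6 residues; HB101 differs at 2 residues. The closest is HB101.

HB101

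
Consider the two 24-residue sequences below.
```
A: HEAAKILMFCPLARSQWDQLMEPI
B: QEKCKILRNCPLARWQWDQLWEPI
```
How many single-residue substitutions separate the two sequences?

The sequences differ at positions 1, 3, 4, 8, 9, 15, 21 (1-based) — 7 in total.

7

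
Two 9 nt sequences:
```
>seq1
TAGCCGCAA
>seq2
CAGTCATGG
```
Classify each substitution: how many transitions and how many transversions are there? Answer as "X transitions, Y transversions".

6 transitions, 0 transversions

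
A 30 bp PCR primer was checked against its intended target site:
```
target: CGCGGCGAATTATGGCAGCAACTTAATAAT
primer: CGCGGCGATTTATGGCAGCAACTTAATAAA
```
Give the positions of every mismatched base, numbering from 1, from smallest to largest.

9, 30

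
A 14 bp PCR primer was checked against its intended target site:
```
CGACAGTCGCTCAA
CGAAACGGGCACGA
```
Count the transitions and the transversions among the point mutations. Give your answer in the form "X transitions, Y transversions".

1 transition, 5 transversions

Transitions (purine↔purine or pyrimidine↔pyrimidine): 13 A→G.
Transversions (purine↔pyrimidine): 4 C→A, 6 G→C, 7 T→G, 8 C→G, 11 T→A.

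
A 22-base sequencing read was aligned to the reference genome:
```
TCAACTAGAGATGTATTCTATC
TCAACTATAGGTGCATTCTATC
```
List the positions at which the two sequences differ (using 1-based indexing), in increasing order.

Differences at position 8 (G→T), position 11 (A→G), position 14 (T→C).

8, 11, 14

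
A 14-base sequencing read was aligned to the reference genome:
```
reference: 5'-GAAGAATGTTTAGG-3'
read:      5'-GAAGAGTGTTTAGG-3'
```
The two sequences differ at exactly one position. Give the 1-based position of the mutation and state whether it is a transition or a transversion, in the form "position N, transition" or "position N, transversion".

position 6, transition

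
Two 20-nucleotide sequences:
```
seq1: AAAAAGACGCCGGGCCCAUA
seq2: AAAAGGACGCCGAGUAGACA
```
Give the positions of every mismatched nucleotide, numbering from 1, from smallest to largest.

5, 13, 15, 16, 17, 19

Scanning 1-based: 5: A/G; 13: G/A; 15: C/U; 16: C/A; 17: C/G; 19: U/C.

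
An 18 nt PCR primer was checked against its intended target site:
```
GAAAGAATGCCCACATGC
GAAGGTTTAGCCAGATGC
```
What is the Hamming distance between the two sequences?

6

Comparing position by position, 6 positions differ: 4 (A/G), 6 (A/T), 7 (A/T), 9 (G/A), 10 (C/G), 14 (C/G).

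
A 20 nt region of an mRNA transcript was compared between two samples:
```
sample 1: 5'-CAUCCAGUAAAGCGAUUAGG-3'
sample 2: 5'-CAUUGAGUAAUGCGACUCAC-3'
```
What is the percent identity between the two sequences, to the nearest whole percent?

Mismatches at positions 4, 5, 11, 16, 18, 19, 20 (1-based): 7 of 20.
Identical positions: 13/20 = 65% → 65%.

65%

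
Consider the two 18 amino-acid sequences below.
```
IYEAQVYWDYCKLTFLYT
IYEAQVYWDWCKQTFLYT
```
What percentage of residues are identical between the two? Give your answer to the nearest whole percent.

89%

Mismatches at positions 10, 13 (1-based): 2 of 18.
Identical positions: 16/18 = 88.89% → 89%.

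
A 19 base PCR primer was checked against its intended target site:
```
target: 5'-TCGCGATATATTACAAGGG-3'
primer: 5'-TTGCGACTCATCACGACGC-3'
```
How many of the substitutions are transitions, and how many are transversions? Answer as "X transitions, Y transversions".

Mismatches (1-based):
site 2: C→T (pyrimidine→pyrimidine, transition)
site 7: T→C (pyrimidine→pyrimidine, transition)
site 8: A→T (purine→pyrimidine, transversion)
site 9: T→C (pyrimidine→pyrimidine, transition)
site 12: T→C (pyrimidine→pyrimidine, transition)
site 15: A→G (purine→purine, transition)
site 17: G→C (purine→pyrimidine, transversion)
site 19: G→C (purine→pyrimidine, transversion)

5 transitions, 3 transversions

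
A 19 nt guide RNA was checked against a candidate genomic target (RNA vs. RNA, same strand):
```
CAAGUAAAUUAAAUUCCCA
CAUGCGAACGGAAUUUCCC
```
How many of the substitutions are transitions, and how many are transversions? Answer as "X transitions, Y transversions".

Transitions (purine↔purine or pyrimidine↔pyrimidine): 5 U→C, 6 A→G, 9 U→C, 11 A→G, 16 C→U.
Transversions (purine↔pyrimidine): 3 A→U, 10 U→G, 19 A→C.

5 transitions, 3 transversions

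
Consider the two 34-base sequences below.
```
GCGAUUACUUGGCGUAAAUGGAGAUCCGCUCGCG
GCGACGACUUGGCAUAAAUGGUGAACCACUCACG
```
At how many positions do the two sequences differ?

Comparing position by position, 7 positions differ: 5 (U/C), 6 (U/G), 14 (G/A), 22 (A/U), 25 (U/A), 28 (G/A), 32 (G/A).

7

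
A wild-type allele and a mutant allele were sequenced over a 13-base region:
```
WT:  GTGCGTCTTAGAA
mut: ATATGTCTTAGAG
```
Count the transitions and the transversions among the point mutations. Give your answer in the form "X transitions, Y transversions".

4 transitions, 0 transversions

Transitions (purine↔purine or pyrimidine↔pyrimidine): 1 G→A, 3 G→A, 4 C→T, 13 A→G.
Transversions (purine↔pyrimidine): none.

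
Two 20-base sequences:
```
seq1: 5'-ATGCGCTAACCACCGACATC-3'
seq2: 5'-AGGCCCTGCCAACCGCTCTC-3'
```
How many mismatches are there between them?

8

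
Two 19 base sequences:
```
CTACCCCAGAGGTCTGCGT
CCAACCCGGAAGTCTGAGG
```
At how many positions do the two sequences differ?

6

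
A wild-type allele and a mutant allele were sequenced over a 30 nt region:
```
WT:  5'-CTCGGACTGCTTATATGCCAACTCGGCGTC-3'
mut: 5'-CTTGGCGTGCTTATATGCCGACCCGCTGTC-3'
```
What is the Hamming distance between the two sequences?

The sequences differ at sites 3, 6, 7, 20, 23, 26, 27 (1-based) — 7 in total.

7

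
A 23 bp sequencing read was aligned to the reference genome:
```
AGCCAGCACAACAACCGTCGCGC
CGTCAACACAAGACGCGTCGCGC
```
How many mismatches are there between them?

The sequences differ at positions 1, 3, 6, 12, 14, 15 (1-based) — 6 in total.

6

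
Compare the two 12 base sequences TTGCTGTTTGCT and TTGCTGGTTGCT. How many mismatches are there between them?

1

Comparing position by position, 1 position differs: 7 (T/G).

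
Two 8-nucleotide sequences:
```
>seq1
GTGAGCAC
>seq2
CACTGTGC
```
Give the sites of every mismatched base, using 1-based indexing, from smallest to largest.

1, 2, 3, 4, 6, 7

Scanning 1-based: 1: G/C; 2: T/A; 3: G/C; 4: A/T; 6: C/T; 7: A/G.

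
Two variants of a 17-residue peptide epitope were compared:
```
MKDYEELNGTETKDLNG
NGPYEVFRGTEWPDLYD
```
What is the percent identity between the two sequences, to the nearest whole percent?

41%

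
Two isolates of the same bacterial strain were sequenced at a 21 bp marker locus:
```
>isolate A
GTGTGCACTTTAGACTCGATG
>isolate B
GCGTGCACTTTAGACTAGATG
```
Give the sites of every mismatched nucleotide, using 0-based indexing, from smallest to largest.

Differences at site 1 (T→C), site 16 (C→A).

1, 16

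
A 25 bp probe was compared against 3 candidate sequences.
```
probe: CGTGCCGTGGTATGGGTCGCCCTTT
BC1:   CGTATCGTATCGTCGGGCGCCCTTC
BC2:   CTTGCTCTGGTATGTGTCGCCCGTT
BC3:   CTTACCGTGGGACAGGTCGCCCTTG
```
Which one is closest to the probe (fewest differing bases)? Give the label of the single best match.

BC2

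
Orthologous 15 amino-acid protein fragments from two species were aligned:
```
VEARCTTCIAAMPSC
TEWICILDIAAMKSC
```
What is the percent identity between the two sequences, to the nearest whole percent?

53%

Mismatches at positions 1, 3, 4, 6, 7, 8, 13 (1-based): 7 of 15.
Identical positions: 8/15 = 53.33% → 53%.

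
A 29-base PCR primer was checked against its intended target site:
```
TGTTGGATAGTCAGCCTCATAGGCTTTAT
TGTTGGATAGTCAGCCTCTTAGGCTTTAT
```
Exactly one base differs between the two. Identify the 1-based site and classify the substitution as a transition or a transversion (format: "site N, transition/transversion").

Site 19 changes A→T. A is a purine and T is a pyrimidine, so this is a transversion.

site 19, transversion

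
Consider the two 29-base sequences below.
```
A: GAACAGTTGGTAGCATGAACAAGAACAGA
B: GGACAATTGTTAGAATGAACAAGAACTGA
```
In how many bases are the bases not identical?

Mismatches (1-based): base 2: A→G; base 6: G→A; base 10: G→T; base 14: C→A; base 27: A→T.

5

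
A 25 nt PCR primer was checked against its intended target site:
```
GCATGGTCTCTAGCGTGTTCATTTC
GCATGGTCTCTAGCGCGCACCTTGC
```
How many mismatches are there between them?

5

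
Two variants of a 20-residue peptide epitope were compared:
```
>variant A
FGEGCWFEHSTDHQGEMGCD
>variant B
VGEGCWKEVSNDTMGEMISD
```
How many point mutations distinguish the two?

8

Comparing position by position, 8 positions differ: 1 (F/V), 7 (F/K), 9 (H/V), 11 (T/N), 13 (H/T), 14 (Q/M), 18 (G/I), 19 (C/S).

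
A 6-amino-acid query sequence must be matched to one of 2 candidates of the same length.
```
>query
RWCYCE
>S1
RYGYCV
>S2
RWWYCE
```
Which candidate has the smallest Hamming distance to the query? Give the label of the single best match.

S2

Hamming distances to query — S1: 3; S2: 1.
Smallest is S2 with 1 mismatch.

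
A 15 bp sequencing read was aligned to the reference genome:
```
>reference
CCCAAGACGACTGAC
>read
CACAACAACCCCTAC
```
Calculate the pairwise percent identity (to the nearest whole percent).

Mismatches at positions 2, 6, 8, 9, 10, 12, 13 (1-based): 7 of 15.
Identical positions: 8/15 = 53.33% → 53%.

53%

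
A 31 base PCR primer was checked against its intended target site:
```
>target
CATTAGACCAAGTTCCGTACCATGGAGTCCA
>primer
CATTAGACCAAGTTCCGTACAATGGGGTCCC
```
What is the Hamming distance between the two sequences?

The sequences differ at sites 21, 26, 31 (1-based) — 3 in total.

3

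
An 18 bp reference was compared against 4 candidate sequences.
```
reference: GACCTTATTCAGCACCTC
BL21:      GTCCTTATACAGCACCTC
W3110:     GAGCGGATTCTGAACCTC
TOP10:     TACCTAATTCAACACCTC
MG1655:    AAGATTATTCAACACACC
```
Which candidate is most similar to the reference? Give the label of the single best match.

BL21 differs at 2 sites; W3110 differs at 5 sites; TOP10 differs at 3 sites; MG1655 differs at 6 sites. The closest is BL21.

BL21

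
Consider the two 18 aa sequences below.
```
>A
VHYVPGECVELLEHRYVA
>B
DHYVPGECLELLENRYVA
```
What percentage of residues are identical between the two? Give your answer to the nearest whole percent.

83%

Mismatches at positions 1, 9, 14 (1-based): 3 of 18.
Identical positions: 15/18 = 83.33% → 83%.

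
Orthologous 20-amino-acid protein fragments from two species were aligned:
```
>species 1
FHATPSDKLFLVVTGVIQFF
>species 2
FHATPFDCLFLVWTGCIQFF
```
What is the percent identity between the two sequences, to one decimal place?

80.0%

4 positions differ (6, 8, 13, 16), so 16 of 20 match: 16/20 = 80%.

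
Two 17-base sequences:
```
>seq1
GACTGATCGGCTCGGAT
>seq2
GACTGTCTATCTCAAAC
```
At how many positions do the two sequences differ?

8

Comparing position by position, 8 positions differ: 6 (A/T), 7 (T/C), 8 (C/T), 9 (G/A), 10 (G/T), 14 (G/A), 15 (G/A), 17 (T/C).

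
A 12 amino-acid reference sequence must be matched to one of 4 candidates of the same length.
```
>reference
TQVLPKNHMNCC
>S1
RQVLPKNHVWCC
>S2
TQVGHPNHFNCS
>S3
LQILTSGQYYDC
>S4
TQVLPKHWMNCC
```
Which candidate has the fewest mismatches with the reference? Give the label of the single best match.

S4

S1 differs at 3 positions; S2 differs at 5 positions; S3 differs at 9 positions; S4 differs at 2 positions. The closest is S4.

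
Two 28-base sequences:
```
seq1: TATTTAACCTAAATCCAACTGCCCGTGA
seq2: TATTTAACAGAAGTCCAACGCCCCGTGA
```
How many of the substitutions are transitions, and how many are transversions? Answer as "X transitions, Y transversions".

Mismatches (1-based):
base 9: C→A (pyrimidine→purine, transversion)
base 10: T→G (pyrimidine→purine, transversion)
base 13: A→G (purine→purine, transition)
base 20: T→G (pyrimidine→purine, transversion)
base 21: G→C (purine→pyrimidine, transversion)

1 transition, 4 transversions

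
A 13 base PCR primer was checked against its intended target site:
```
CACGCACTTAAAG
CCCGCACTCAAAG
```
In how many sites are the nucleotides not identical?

2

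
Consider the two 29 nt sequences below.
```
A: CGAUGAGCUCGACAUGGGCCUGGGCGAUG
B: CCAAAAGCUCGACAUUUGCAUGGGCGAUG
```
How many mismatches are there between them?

6

Comparing position by position, 6 positions differ: 2 (G/C), 4 (U/A), 5 (G/A), 16 (G/U), 17 (G/U), 20 (C/A).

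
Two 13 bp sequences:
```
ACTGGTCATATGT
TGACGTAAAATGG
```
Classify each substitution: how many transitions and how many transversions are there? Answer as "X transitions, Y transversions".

Mismatches (1-based):
site 1: A→T (purine→pyrimidine, transversion)
site 2: C→G (pyrimidine→purine, transversion)
site 3: T→A (pyrimidine→purine, transversion)
site 4: G→C (purine→pyrimidine, transversion)
site 7: C→A (pyrimidine→purine, transversion)
site 9: T→A (pyrimidine→purine, transversion)
site 13: T→G (pyrimidine→purine, transversion)

0 transitions, 7 transversions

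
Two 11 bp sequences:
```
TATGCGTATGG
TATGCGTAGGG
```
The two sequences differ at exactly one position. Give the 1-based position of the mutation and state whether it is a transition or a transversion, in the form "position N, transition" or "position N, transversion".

position 9, transversion

The sequences differ only at position 9: T→G (pyrimidine→purine), a transversion.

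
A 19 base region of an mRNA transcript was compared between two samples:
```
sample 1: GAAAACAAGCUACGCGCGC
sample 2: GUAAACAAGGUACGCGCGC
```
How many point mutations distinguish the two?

Mismatches (1-based): position 2: A→U; position 10: C→G.

2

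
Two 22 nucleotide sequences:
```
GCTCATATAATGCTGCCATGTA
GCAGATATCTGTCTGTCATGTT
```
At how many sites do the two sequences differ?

8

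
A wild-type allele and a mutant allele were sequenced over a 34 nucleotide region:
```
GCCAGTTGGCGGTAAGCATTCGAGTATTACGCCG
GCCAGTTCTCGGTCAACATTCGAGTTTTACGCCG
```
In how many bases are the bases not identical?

5

The sequences differ at bases 8, 9, 14, 16, 26 (1-based) — 5 in total.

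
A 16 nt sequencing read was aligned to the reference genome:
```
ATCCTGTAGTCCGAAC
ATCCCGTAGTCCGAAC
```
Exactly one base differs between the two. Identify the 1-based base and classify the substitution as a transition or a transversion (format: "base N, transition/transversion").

Base 5 changes T→C. T is a pyrimidine and C is a pyrimidine, so this is a transition.

base 5, transition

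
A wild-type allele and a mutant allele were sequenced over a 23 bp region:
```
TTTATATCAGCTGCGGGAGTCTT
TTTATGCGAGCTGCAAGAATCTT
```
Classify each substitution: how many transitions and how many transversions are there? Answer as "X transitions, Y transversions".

5 transitions, 1 transversion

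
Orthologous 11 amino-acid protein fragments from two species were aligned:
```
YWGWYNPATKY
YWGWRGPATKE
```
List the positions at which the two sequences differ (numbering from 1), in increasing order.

5, 6, 11

Scanning 1-based: 5: Y/R; 6: N/G; 11: Y/E.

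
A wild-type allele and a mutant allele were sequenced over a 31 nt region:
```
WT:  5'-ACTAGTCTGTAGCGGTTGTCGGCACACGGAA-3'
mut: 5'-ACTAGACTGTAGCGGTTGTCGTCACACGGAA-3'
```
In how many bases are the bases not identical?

2

The sequences differ at bases 6, 22 (1-based) — 2 in total.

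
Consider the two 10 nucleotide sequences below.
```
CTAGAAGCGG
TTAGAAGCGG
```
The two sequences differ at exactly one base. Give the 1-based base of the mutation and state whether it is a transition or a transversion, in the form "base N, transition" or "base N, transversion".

base 1, transition

The sequences differ only at base 1: C→T (pyrimidine→pyrimidine), a transition.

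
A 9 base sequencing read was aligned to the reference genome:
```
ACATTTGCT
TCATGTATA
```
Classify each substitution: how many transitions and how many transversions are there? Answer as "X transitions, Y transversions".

2 transitions, 3 transversions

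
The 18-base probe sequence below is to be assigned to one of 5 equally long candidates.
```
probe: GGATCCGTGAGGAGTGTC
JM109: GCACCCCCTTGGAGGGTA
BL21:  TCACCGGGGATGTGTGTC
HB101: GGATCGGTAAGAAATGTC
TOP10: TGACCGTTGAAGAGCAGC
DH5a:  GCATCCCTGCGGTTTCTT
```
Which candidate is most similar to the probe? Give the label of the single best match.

HB101

JM109 differs at 8 bases; BL21 differs at 7 bases; HB101 differs at 4 bases; TOP10 differs at 8 bases; DH5a differs at 7 bases. The closest is HB101.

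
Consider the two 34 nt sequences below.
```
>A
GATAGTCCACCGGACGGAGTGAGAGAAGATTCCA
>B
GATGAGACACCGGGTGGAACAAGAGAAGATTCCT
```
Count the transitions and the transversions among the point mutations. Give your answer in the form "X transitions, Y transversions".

7 transitions, 3 transversions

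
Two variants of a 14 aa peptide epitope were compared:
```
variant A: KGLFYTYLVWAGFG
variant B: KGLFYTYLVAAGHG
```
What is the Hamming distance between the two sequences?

2

The sequences differ at residues 10, 13 (1-based) — 2 in total.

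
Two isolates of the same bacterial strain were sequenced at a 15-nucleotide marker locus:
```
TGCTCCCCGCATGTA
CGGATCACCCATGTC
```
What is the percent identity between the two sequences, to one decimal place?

53.3%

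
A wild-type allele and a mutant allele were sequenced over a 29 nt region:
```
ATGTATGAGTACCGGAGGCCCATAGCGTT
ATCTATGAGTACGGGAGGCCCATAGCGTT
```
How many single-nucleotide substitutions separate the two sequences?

2

Mismatches (1-based): site 3: G→C; site 13: C→G.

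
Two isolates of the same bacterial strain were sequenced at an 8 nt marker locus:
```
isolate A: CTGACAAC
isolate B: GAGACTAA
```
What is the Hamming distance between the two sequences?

Mismatches (1-based): base 1: C→G; base 2: T→A; base 6: A→T; base 8: C→A.

4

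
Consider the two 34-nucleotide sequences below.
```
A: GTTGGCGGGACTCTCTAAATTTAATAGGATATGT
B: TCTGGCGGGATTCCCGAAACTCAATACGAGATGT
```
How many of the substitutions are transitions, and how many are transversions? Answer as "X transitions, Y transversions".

Transitions (purine↔purine or pyrimidine↔pyrimidine): 2 T→C, 11 C→T, 14 T→C, 20 T→C, 22 T→C.
Transversions (purine↔pyrimidine): 1 G→T, 16 T→G, 27 G→C, 30 T→G.

5 transitions, 4 transversions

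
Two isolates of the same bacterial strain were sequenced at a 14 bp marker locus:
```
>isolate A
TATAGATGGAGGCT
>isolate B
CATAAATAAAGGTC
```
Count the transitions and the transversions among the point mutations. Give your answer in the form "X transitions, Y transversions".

Transitions (purine↔purine or pyrimidine↔pyrimidine): 1 T→C, 5 G→A, 8 G→A, 9 G→A, 13 C→T, 14 T→C.
Transversions (purine↔pyrimidine): none.

6 transitions, 0 transversions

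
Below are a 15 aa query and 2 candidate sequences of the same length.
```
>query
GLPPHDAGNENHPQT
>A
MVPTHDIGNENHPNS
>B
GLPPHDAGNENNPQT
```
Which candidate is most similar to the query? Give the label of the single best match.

A differs at 6 positions; B differs at 1 position. The closest is B.

B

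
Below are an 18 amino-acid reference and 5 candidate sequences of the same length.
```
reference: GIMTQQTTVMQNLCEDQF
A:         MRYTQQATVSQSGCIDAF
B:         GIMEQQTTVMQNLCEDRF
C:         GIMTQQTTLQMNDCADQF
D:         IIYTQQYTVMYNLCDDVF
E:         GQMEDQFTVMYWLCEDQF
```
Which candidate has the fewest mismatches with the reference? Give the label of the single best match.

A differs at 9 positions; B differs at 2 positions; C differs at 5 positions; D differs at 6 positions; E differs at 6 positions. The closest is B.

B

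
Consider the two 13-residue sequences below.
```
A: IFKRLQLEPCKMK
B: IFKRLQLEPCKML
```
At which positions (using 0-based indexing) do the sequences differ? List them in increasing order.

Scanning 0-based: 12: K/L.

12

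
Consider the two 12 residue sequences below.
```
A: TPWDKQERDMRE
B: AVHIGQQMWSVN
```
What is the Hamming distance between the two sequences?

11

Comparing position by position, 11 residues differ: 1 (T/A), 2 (P/V), 3 (W/H), 4 (D/I), 5 (K/G), 7 (E/Q), 8 (R/M), 9 (D/W), 10 (M/S), 11 (R/V), 12 (E/N).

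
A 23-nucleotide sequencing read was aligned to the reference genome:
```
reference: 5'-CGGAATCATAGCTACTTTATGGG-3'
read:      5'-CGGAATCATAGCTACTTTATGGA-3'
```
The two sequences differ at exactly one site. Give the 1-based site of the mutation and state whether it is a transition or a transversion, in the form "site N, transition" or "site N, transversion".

site 23, transition

Site 23 changes G→A. G is a purine and A is a purine, so this is a transition.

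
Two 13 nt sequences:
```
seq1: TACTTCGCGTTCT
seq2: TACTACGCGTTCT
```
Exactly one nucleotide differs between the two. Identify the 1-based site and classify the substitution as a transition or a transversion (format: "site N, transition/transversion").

site 5, transversion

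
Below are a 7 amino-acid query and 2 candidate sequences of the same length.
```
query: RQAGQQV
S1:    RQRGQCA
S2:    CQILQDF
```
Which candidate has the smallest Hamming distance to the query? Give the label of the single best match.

S1

S1 differs at 3 positions; S2 differs at 5 positions. The closest is S1.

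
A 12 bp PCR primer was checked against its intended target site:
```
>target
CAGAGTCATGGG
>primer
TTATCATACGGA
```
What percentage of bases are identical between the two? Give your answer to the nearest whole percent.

25%

9 positions differ (1, 2, 3, 4, 5, 6, 7, 9, 12), so 3 of 12 match: 3/12 = 25%.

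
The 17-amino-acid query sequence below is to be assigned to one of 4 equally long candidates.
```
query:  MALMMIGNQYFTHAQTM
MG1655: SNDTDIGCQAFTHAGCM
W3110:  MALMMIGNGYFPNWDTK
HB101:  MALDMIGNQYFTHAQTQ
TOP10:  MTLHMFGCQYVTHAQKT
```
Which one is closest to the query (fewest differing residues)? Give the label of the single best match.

HB101

MG1655 differs at 9 residues; W3110 differs at 6 residues; HB101 differs at 2 residues; TOP10 differs at 7 residues. The closest is HB101.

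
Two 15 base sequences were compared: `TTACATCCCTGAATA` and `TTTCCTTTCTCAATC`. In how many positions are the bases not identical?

Mismatches (1-based): position 3: A→T; position 5: A→C; position 7: C→T; position 8: C→T; position 11: G→C; position 15: A→C.

6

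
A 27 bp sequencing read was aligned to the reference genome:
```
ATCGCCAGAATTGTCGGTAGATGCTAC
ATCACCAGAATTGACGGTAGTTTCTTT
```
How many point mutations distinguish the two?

Comparing position by position, 6 positions differ: 4 (G/A), 14 (T/A), 21 (A/T), 23 (G/T), 26 (A/T), 27 (C/T).

6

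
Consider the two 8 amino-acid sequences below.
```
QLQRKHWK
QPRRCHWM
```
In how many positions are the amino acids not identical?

4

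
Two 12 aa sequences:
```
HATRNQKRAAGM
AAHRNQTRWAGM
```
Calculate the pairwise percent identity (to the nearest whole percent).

4 positions differ (1, 3, 7, 9), so 8 of 12 match: 8/12 = 66.67%.

67%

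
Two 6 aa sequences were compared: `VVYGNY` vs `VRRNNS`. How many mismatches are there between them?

Comparing position by position, 4 residues differ: 2 (V/R), 3 (Y/R), 4 (G/N), 6 (Y/S).

4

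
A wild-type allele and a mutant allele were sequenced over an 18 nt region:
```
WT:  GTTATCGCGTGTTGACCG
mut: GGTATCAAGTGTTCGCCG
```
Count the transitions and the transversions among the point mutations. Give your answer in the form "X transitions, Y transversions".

2 transitions, 3 transversions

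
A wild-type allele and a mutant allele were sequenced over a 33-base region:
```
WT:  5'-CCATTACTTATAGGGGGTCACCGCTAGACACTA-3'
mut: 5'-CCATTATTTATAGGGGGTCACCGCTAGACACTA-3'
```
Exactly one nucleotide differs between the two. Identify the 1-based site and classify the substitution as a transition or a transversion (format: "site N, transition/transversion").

site 7, transition

The sequences differ only at site 7: C→T (pyrimidine→pyrimidine), a transition.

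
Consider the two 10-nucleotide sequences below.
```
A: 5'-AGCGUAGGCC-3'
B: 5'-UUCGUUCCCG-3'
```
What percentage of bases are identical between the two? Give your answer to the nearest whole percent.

6 positions differ (1, 2, 6, 7, 8, 10), so 4 of 10 match: 4/10 = 40%.

40%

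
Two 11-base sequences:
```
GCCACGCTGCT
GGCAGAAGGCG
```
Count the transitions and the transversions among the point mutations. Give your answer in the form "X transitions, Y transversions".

Mismatches (1-based):
base 2: C→G (pyrimidine→purine, transversion)
base 5: C→G (pyrimidine→purine, transversion)
base 6: G→A (purine→purine, transition)
base 7: C→A (pyrimidine→purine, transversion)
base 8: T→G (pyrimidine→purine, transversion)
base 11: T→G (pyrimidine→purine, transversion)

1 transition, 5 transversions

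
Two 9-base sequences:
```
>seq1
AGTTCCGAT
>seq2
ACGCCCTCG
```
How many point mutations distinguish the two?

6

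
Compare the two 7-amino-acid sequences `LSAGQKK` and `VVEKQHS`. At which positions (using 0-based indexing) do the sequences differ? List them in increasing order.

Scanning 0-based: 0: L/V; 1: S/V; 2: A/E; 3: G/K; 5: K/H; 6: K/S.

0, 1, 2, 3, 5, 6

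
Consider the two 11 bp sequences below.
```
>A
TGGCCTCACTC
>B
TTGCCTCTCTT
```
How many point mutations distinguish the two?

3

The sequences differ at sites 2, 8, 11 (1-based) — 3 in total.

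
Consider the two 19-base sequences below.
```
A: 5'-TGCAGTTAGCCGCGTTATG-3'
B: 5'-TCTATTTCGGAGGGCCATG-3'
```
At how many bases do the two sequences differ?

9

The sequences differ at bases 2, 3, 5, 8, 10, 11, 13, 15, 16 (1-based) — 9 in total.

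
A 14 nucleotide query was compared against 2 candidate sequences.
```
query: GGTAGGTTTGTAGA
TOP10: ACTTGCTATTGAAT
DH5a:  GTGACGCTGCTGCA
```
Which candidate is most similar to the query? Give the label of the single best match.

Hamming distances to query — TOP10: 9; DH5a: 8.
Smallest is DH5a with 8 mismatches.

DH5a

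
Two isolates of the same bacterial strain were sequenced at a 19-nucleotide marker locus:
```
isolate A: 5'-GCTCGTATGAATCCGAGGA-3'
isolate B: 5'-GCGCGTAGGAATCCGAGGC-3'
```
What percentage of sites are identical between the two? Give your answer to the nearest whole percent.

3 positions differ (3, 8, 19), so 16 of 19 match: 16/19 = 84.21%.

84%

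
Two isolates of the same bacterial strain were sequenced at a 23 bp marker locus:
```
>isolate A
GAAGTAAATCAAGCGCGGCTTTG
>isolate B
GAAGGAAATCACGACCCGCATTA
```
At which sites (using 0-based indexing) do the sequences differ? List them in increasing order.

Differences at site 4 (T→G), site 11 (A→C), site 13 (C→A), site 14 (G→C), site 16 (G→C), site 19 (T→A), site 22 (G→A).

4, 11, 13, 14, 16, 19, 22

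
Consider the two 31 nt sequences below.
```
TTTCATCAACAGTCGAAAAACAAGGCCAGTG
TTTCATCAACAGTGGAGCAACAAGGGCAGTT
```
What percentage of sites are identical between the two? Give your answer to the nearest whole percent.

Mismatches at positions 14, 17, 18, 26, 31 (1-based): 5 of 31.
Identical positions: 26/31 = 83.87% → 84%.

84%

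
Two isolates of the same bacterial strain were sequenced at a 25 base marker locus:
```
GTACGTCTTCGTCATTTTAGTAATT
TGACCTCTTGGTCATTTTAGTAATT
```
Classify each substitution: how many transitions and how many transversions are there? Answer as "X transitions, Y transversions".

Transitions (purine↔purine or pyrimidine↔pyrimidine): none.
Transversions (purine↔pyrimidine): 1 G→T, 2 T→G, 5 G→C, 10 C→G.

0 transitions, 4 transversions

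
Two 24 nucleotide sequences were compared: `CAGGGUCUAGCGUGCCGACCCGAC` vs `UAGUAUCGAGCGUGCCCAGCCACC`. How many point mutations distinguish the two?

8

The sequences differ at positions 1, 4, 5, 8, 17, 19, 22, 23 (1-based) — 8 in total.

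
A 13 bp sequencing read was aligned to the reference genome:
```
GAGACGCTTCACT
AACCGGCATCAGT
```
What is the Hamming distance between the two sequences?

Comparing position by position, 6 bases differ: 1 (G/A), 3 (G/C), 4 (A/C), 5 (C/G), 8 (T/A), 12 (C/G).

6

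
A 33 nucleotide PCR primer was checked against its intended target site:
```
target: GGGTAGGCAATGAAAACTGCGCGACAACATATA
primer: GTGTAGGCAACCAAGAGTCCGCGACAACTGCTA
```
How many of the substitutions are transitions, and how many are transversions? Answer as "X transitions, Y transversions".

2 transitions, 7 transversions

Transitions (purine↔purine or pyrimidine↔pyrimidine): 11 T→C, 15 A→G.
Transversions (purine↔pyrimidine): 2 G→T, 12 G→C, 17 C→G, 19 G→C, 29 A→T, 30 T→G, 31 A→C.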